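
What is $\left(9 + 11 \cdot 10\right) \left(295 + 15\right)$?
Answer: $36890$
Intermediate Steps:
$\left(9 + 11 \cdot 10\right) \left(295 + 15\right) = \left(9 + 110\right) 310 = 119 \cdot 310 = 36890$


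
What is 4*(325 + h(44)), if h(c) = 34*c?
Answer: 7284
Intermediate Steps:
4*(325 + h(44)) = 4*(325 + 34*44) = 4*(325 + 1496) = 4*1821 = 7284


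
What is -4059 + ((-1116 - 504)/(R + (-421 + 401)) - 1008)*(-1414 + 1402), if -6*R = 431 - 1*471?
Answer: 6579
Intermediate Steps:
R = 20/3 (R = -(431 - 1*471)/6 = -(431 - 471)/6 = -⅙*(-40) = 20/3 ≈ 6.6667)
-4059 + ((-1116 - 504)/(R + (-421 + 401)) - 1008)*(-1414 + 1402) = -4059 + ((-1116 - 504)/(20/3 + (-421 + 401)) - 1008)*(-1414 + 1402) = -4059 + (-1620/(20/3 - 20) - 1008)*(-12) = -4059 + (-1620/(-40/3) - 1008)*(-12) = -4059 + (-1620*(-3/40) - 1008)*(-12) = -4059 + (243/2 - 1008)*(-12) = -4059 - 1773/2*(-12) = -4059 + 10638 = 6579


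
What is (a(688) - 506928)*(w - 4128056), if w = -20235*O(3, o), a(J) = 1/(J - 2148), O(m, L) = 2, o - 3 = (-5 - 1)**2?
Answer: 1542594062217703/730 ≈ 2.1131e+12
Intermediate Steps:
o = 39 (o = 3 + (-5 - 1)**2 = 3 + (-6)**2 = 3 + 36 = 39)
a(J) = 1/(-2148 + J)
w = -40470 (w = -20235*2 = -40470)
(a(688) - 506928)*(w - 4128056) = (1/(-2148 + 688) - 506928)*(-40470 - 4128056) = (1/(-1460) - 506928)*(-4168526) = (-1/1460 - 506928)*(-4168526) = -740114881/1460*(-4168526) = 1542594062217703/730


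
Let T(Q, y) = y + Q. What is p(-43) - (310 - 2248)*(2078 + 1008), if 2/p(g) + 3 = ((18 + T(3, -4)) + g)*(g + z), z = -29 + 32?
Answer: 6201952718/1037 ≈ 5.9807e+6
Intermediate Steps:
T(Q, y) = Q + y
z = 3
p(g) = 2/(-3 + (3 + g)*(17 + g)) (p(g) = 2/(-3 + ((18 + (3 - 4)) + g)*(g + 3)) = 2/(-3 + ((18 - 1) + g)*(3 + g)) = 2/(-3 + (17 + g)*(3 + g)) = 2/(-3 + (3 + g)*(17 + g)))
p(-43) - (310 - 2248)*(2078 + 1008) = 2/(48 + (-43)**2 + 20*(-43)) - (310 - 2248)*(2078 + 1008) = 2/(48 + 1849 - 860) - (-1938)*3086 = 2/1037 - 1*(-5980668) = 2*(1/1037) + 5980668 = 2/1037 + 5980668 = 6201952718/1037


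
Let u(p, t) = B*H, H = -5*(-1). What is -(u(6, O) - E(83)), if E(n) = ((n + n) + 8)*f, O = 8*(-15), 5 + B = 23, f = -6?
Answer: -1134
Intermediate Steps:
B = 18 (B = -5 + 23 = 18)
O = -120
H = 5
u(p, t) = 90 (u(p, t) = 18*5 = 90)
E(n) = -48 - 12*n (E(n) = ((n + n) + 8)*(-6) = (2*n + 8)*(-6) = (8 + 2*n)*(-6) = -48 - 12*n)
-(u(6, O) - E(83)) = -(90 - (-48 - 12*83)) = -(90 - (-48 - 996)) = -(90 - 1*(-1044)) = -(90 + 1044) = -1*1134 = -1134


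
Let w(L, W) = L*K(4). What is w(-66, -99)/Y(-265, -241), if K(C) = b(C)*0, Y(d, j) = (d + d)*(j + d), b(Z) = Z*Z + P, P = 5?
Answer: 0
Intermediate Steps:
b(Z) = 5 + Z² (b(Z) = Z*Z + 5 = Z² + 5 = 5 + Z²)
Y(d, j) = 2*d*(d + j) (Y(d, j) = (2*d)*(d + j) = 2*d*(d + j))
K(C) = 0 (K(C) = (5 + C²)*0 = 0)
w(L, W) = 0 (w(L, W) = L*0 = 0)
w(-66, -99)/Y(-265, -241) = 0/((2*(-265)*(-265 - 241))) = 0/((2*(-265)*(-506))) = 0/268180 = 0*(1/268180) = 0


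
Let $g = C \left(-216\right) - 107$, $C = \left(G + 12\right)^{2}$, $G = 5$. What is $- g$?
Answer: $62531$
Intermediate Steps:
$C = 289$ ($C = \left(5 + 12\right)^{2} = 17^{2} = 289$)
$g = -62531$ ($g = 289 \left(-216\right) - 107 = -62424 - 107 = -62531$)
$- g = \left(-1\right) \left(-62531\right) = 62531$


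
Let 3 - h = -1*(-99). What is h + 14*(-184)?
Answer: -2672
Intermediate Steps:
h = -96 (h = 3 - (-1)*(-99) = 3 - 1*99 = 3 - 99 = -96)
h + 14*(-184) = -96 + 14*(-184) = -96 - 2576 = -2672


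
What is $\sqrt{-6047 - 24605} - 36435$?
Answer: $-36435 + 2 i \sqrt{7663} \approx -36435.0 + 175.08 i$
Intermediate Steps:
$\sqrt{-6047 - 24605} - 36435 = \sqrt{-30652} - 36435 = 2 i \sqrt{7663} - 36435 = -36435 + 2 i \sqrt{7663}$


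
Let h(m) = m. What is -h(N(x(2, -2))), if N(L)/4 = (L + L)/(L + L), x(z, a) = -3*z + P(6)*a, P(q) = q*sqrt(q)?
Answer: -4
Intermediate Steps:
P(q) = q**(3/2)
x(z, a) = -3*z + 6*a*sqrt(6) (x(z, a) = -3*z + 6**(3/2)*a = -3*z + (6*sqrt(6))*a = -3*z + 6*a*sqrt(6))
N(L) = 4 (N(L) = 4*((L + L)/(L + L)) = 4*((2*L)/((2*L))) = 4*((2*L)*(1/(2*L))) = 4*1 = 4)
-h(N(x(2, -2))) = -1*4 = -4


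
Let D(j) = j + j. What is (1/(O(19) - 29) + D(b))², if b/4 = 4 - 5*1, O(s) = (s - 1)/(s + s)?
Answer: 18966025/293764 ≈ 64.562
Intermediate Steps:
O(s) = (-1 + s)/(2*s) (O(s) = (-1 + s)/((2*s)) = (-1 + s)*(1/(2*s)) = (-1 + s)/(2*s))
b = -4 (b = 4*(4 - 5*1) = 4*(4 - 5) = 4*(-1) = -4)
D(j) = 2*j
(1/(O(19) - 29) + D(b))² = (1/((½)*(-1 + 19)/19 - 29) + 2*(-4))² = (1/((½)*(1/19)*18 - 29) - 8)² = (1/(9/19 - 29) - 8)² = (1/(-542/19) - 8)² = (-19/542 - 8)² = (-4355/542)² = 18966025/293764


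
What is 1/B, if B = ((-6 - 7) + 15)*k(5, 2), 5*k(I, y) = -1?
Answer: -5/2 ≈ -2.5000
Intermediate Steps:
k(I, y) = -⅕ (k(I, y) = (⅕)*(-1) = -⅕)
B = -⅖ (B = ((-6 - 7) + 15)*(-⅕) = (-13 + 15)*(-⅕) = 2*(-⅕) = -⅖ ≈ -0.40000)
1/B = 1/(-⅖) = -5/2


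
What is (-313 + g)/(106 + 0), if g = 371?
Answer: 29/53 ≈ 0.54717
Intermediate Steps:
(-313 + g)/(106 + 0) = (-313 + 371)/(106 + 0) = 58/106 = 58*(1/106) = 29/53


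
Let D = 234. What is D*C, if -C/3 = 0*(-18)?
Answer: 0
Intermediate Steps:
C = 0 (C = -0*(-18) = -3*0 = 0)
D*C = 234*0 = 0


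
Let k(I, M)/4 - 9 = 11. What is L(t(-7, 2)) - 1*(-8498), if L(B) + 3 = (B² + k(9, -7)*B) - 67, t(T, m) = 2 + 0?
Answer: 8592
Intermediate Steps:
t(T, m) = 2
k(I, M) = 80 (k(I, M) = 36 + 4*11 = 36 + 44 = 80)
L(B) = -70 + B² + 80*B (L(B) = -3 + ((B² + 80*B) - 67) = -3 + (-67 + B² + 80*B) = -70 + B² + 80*B)
L(t(-7, 2)) - 1*(-8498) = (-70 + 2² + 80*2) - 1*(-8498) = (-70 + 4 + 160) + 8498 = 94 + 8498 = 8592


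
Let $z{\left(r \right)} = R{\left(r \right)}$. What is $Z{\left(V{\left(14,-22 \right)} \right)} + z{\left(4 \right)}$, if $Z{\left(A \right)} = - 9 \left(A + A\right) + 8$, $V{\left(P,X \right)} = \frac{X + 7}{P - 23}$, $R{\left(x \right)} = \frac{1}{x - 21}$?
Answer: $- \frac{375}{17} \approx -22.059$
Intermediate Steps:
$R{\left(x \right)} = \frac{1}{-21 + x}$
$V{\left(P,X \right)} = \frac{7 + X}{-23 + P}$
$z{\left(r \right)} = \frac{1}{-21 + r}$
$Z{\left(A \right)} = 8 - 18 A$ ($Z{\left(A \right)} = - 9 \cdot 2 A + 8 = - 18 A + 8 = 8 - 18 A$)
$Z{\left(V{\left(14,-22 \right)} \right)} + z{\left(4 \right)} = \left(8 - 18 \frac{7 - 22}{-23 + 14}\right) + \frac{1}{-21 + 4} = \left(8 - 18 \frac{1}{-9} \left(-15\right)\right) + \frac{1}{-17} = \left(8 - 18 \left(\left(- \frac{1}{9}\right) \left(-15\right)\right)\right) - \frac{1}{17} = \left(8 - 30\right) - \frac{1}{17} = -22 - \frac{1}{17} = - \frac{375}{17}$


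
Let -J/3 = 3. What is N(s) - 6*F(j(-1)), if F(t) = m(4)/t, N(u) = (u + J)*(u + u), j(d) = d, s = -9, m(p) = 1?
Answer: 330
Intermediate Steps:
J = -9 (J = -3*3 = -9)
N(u) = 2*u*(-9 + u) (N(u) = (u - 9)*(u + u) = (-9 + u)*(2*u) = 2*u*(-9 + u))
F(t) = 1/t
N(s) - 6*F(j(-1)) = 2*(-9)*(-9 - 9) - 6/(-1) = 2*(-9)*(-18) - 6*(-1) = 324 + 6 = 330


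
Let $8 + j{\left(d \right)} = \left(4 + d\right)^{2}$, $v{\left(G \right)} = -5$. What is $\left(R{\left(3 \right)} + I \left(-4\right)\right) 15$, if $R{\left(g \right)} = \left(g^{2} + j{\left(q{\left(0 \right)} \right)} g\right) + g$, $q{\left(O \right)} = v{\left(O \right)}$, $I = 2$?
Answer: $-255$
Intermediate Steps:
$q{\left(O \right)} = -5$
$j{\left(d \right)} = -8 + \left(4 + d\right)^{2}$
$R{\left(g \right)} = g^{2} - 6 g$ ($R{\left(g \right)} = \left(g^{2} + \left(-8 + \left(4 - 5\right)^{2}\right) g\right) + g = \left(g^{2} + \left(-8 + \left(-1\right)^{2}\right) g\right) + g = \left(g^{2} + \left(-8 + 1\right) g\right) + g = \left(g^{2} - 7 g\right) + g = g^{2} - 6 g$)
$\left(R{\left(3 \right)} + I \left(-4\right)\right) 15 = \left(3 \left(-6 + 3\right) + 2 \left(-4\right)\right) 15 = \left(3 \left(-3\right) - 8\right) 15 = \left(-9 - 8\right) 15 = \left(-17\right) 15 = -255$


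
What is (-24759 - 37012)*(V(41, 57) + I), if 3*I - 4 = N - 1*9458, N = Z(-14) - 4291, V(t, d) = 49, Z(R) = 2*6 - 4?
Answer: 279822630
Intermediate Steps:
Z(R) = 8 (Z(R) = 12 - 4 = 8)
N = -4283 (N = 8 - 4291 = -4283)
I = -4579 (I = 4/3 + (-4283 - 1*9458)/3 = 4/3 + (-4283 - 9458)/3 = 4/3 + (⅓)*(-13741) = 4/3 - 13741/3 = -4579)
(-24759 - 37012)*(V(41, 57) + I) = (-24759 - 37012)*(49 - 4579) = -61771*(-4530) = 279822630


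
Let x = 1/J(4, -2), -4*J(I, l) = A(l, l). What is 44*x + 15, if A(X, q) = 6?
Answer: -43/3 ≈ -14.333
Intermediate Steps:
J(I, l) = -3/2 (J(I, l) = -¼*6 = -3/2)
x = -⅔ (x = 1/(-3/2) = -⅔ ≈ -0.66667)
44*x + 15 = 44*(-⅔) + 15 = -88/3 + 15 = -43/3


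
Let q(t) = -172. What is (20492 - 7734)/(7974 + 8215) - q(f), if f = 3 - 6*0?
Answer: 2797266/16189 ≈ 172.79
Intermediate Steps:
f = 3 (f = 3 + 0 = 3)
(20492 - 7734)/(7974 + 8215) - q(f) = (20492 - 7734)/(7974 + 8215) - 1*(-172) = 12758/16189 + 172 = 2797266/16189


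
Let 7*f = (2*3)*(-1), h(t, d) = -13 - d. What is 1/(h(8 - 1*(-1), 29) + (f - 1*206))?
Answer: -7/1742 ≈ -0.0040184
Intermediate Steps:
f = -6/7 (f = ((2*3)*(-1))/7 = (6*(-1))/7 = (⅐)*(-6) = -6/7 ≈ -0.85714)
1/(h(8 - 1*(-1), 29) + (f - 1*206)) = 1/((-13 - 1*29) + (-6/7 - 1*206)) = 1/((-13 - 29) + (-6/7 - 206)) = 1/(-42 - 1448/7) = 1/(-1742/7) = -7/1742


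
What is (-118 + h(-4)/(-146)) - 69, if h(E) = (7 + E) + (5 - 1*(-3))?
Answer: -27313/146 ≈ -187.08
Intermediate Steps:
h(E) = 15 + E (h(E) = (7 + E) + (5 + 3) = (7 + E) + 8 = 15 + E)
(-118 + h(-4)/(-146)) - 69 = (-118 + (15 - 4)/(-146)) - 69 = (-118 + 11*(-1/146)) - 69 = (-118 - 11/146) - 69 = -17239/146 - 69 = -27313/146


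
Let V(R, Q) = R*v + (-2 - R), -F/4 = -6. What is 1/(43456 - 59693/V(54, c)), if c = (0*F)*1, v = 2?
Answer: 52/2200019 ≈ 2.3636e-5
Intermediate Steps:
F = 24 (F = -4*(-6) = 24)
c = 0 (c = (0*24)*1 = 0*1 = 0)
V(R, Q) = -2 + R (V(R, Q) = R*2 + (-2 - R) = 2*R + (-2 - R) = -2 + R)
1/(43456 - 59693/V(54, c)) = 1/(43456 - 59693/(-2 + 54)) = 1/(43456 - 59693/52) = 1/(2200019/52) = 52/2200019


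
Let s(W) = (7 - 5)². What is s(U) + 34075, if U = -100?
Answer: 34079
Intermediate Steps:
s(W) = 4 (s(W) = 2² = 4)
s(U) + 34075 = 4 + 34075 = 34079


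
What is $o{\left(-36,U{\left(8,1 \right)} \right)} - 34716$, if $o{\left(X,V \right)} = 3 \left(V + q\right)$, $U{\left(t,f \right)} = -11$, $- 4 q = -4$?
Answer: $-34746$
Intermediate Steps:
$q = 1$ ($q = \left(- \frac{1}{4}\right) \left(-4\right) = 1$)
$o{\left(X,V \right)} = 3 + 3 V$ ($o{\left(X,V \right)} = 3 \left(V + 1\right) = 3 \left(1 + V\right) = 3 + 3 V$)
$o{\left(-36,U{\left(8,1 \right)} \right)} - 34716 = \left(3 + 3 \left(-11\right)\right) - 34716 = \left(3 - 33\right) - 34716 = -30 - 34716 = -34746$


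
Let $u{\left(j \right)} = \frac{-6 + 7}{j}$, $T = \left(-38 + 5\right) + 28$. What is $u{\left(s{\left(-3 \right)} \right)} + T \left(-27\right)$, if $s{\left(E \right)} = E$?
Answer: $\frac{404}{3} \approx 134.67$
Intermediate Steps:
$T = -5$ ($T = -33 + 28 = -5$)
$u{\left(j \right)} = \frac{1}{j}$ ($u{\left(j \right)} = 1 \frac{1}{j} = \frac{1}{j}$)
$u{\left(s{\left(-3 \right)} \right)} + T \left(-27\right) = \frac{1}{-3} - -135 = - \frac{1}{3} + 135 = \frac{404}{3}$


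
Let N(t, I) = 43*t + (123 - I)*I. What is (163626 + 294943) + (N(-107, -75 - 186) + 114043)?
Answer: 467787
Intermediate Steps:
N(t, I) = 43*t + I*(123 - I)
(163626 + 294943) + (N(-107, -75 - 186) + 114043) = (163626 + 294943) + ((-(-75 - 186)² + 43*(-107) + 123*(-75 - 186)) + 114043) = 458569 + ((-1*(-261)² - 4601 + 123*(-261)) + 114043) = 458569 + ((-1*68121 - 4601 - 32103) + 114043) = 458569 + ((-68121 - 4601 - 32103) + 114043) = 458569 + (-104825 + 114043) = 458569 + 9218 = 467787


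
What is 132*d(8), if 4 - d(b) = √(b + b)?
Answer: 0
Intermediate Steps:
d(b) = 4 - √2*√b (d(b) = 4 - √(b + b) = 4 - √(2*b) = 4 - √2*√b)
132*d(8) = 132*(4 - √2*√8) = 132*(4 - √2*2*√2) = 132*(4 - 4) = 132*0 = 0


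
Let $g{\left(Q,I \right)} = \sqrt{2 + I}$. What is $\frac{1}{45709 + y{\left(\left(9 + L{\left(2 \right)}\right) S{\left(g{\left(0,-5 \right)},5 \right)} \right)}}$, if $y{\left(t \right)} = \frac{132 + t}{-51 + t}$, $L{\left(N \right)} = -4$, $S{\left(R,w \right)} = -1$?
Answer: $\frac{56}{2559577} \approx 2.1879 \cdot 10^{-5}$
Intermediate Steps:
$y{\left(t \right)} = \frac{132 + t}{-51 + t}$
$\frac{1}{45709 + y{\left(\left(9 + L{\left(2 \right)}\right) S{\left(g{\left(0,-5 \right)},5 \right)} \right)}} = \frac{1}{45709 + \frac{132 + \left(9 - 4\right) \left(-1\right)}{-51 + \left(9 - 4\right) \left(-1\right)}} = \frac{1}{45709 + \frac{132 + 5 \left(-1\right)}{-51 + 5 \left(-1\right)}} = \frac{1}{45709 + \frac{132 - 5}{-51 - 5}} = \frac{1}{45709 + \frac{1}{-56} \cdot 127} = \frac{1}{45709 - \frac{127}{56}} = \frac{1}{\frac{2559577}{56}} = \frac{56}{2559577}$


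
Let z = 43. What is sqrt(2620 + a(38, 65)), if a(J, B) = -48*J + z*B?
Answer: 3*sqrt(399) ≈ 59.925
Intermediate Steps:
a(J, B) = -48*J + 43*B
sqrt(2620 + a(38, 65)) = sqrt(2620 + (-48*38 + 43*65)) = sqrt(2620 + (-1824 + 2795)) = sqrt(2620 + 971) = sqrt(3591) = 3*sqrt(399)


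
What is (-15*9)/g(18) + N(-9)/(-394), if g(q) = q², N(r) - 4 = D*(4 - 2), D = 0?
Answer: -1009/2364 ≈ -0.42682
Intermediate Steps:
N(r) = 4 (N(r) = 4 + 0*(4 - 2) = 4 + 0*2 = 4 + 0 = 4)
(-15*9)/g(18) + N(-9)/(-394) = (-15*9)/(18²) + 4/(-394) = -135/324 + 4*(-1/394) = -135*1/324 - 2/197 = -5/12 - 2/197 = -1009/2364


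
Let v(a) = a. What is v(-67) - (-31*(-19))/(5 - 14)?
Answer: -14/9 ≈ -1.5556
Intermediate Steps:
v(-67) - (-31*(-19))/(5 - 14) = -67 - (-31*(-19))/(5 - 14) = -67 - 589/(-9) = -67 - 589*(-1)/9 = -67 - 1*(-589/9) = -67 + 589/9 = -14/9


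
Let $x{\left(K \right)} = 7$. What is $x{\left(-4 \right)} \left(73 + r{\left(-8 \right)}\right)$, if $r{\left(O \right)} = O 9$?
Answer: $7$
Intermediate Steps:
$r{\left(O \right)} = 9 O$
$x{\left(-4 \right)} \left(73 + r{\left(-8 \right)}\right) = 7 \left(73 + 9 \left(-8\right)\right) = 7 \left(73 - 72\right) = 7 \cdot 1 = 7$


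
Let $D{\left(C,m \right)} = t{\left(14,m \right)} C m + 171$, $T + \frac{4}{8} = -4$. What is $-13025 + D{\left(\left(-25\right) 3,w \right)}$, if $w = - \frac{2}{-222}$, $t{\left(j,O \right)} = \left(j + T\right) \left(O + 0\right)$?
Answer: $- \frac{105583231}{8214} \approx -12854.0$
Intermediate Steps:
$T = - \frac{9}{2}$ ($T = - \frac{1}{2} - 4 = - \frac{9}{2} \approx -4.5$)
$t{\left(j,O \right)} = O \left(- \frac{9}{2} + j\right)$ ($t{\left(j,O \right)} = \left(j - \frac{9}{2}\right) \left(O + 0\right) = \left(- \frac{9}{2} + j\right) O = O \left(- \frac{9}{2} + j\right)$)
$w = \frac{1}{111}$ ($w = \left(-2\right) \left(- \frac{1}{222}\right) = \frac{1}{111} \approx 0.009009$)
$D{\left(C,m \right)} = 171 + \frac{19 C m^{2}}{2}$ ($D{\left(C,m \right)} = \frac{m \left(-9 + 2 \cdot 14\right)}{2} C m + 171 = \frac{m \left(-9 + 28\right)}{2} C m + 171 = \frac{1}{2} m 19 C m + 171 = \frac{19 m}{2} C m + 171 = \frac{19 C m}{2} m + 171 = \frac{19 C m^{2}}{2} + 171 = 171 + \frac{19 C m^{2}}{2}$)
$-13025 + D{\left(\left(-25\right) 3,w \right)} = -13025 + \left(171 + \frac{19 \left(\left(-25\right) 3\right)}{2 \cdot 12321}\right) = -13025 + \left(171 + \frac{19}{2} \left(-75\right) \frac{1}{12321}\right) = -13025 + \left(171 - \frac{475}{8214}\right) = -13025 + \frac{1404119}{8214} = - \frac{105583231}{8214}$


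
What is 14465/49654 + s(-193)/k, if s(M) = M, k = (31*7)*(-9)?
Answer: 3439397/8815842 ≈ 0.39014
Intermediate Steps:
k = -1953 (k = 217*(-9) = -1953)
14465/49654 + s(-193)/k = 14465/49654 - 193/(-1953) = 14465*(1/49654) - 193*(-1/1953) = 1315/4514 + 193/1953 = 3439397/8815842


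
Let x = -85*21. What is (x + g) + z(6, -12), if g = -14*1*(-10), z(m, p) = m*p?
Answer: -1717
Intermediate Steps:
g = 140 (g = -14*(-10) = 140)
x = -1785
(x + g) + z(6, -12) = (-1785 + 140) + 6*(-12) = -1645 - 72 = -1717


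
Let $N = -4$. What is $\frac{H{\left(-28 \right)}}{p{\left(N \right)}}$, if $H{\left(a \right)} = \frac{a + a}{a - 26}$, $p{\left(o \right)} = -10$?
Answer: $- \frac{14}{135} \approx -0.1037$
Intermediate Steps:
$H{\left(a \right)} = \frac{2 a}{-26 + a}$
$\frac{H{\left(-28 \right)}}{p{\left(N \right)}} = \frac{2 \left(-28\right) \frac{1}{-26 - 28}}{-10} = 2 \left(-28\right) \frac{1}{-54} \left(- \frac{1}{10}\right) = 2 \left(-28\right) \left(- \frac{1}{54}\right) \left(- \frac{1}{10}\right) = \frac{28}{27} \left(- \frac{1}{10}\right) = - \frac{14}{135}$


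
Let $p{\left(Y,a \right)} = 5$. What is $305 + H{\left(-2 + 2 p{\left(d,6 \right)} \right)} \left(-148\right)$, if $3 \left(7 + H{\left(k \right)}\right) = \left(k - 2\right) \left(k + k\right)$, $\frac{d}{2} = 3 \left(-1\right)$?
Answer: $-3395$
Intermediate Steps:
$d = -6$ ($d = 2 \cdot 3 \left(-1\right) = 2 \left(-3\right) = -6$)
$H{\left(k \right)} = -7 + \frac{2 k \left(-2 + k\right)}{3}$ ($H{\left(k \right)} = -7 + \frac{\left(k - 2\right) \left(k + k\right)}{3} = -7 + \frac{\left(-2 + k\right) 2 k}{3} = -7 + \frac{2 k \left(-2 + k\right)}{3}$)
$305 + H{\left(-2 + 2 p{\left(d,6 \right)} \right)} \left(-148\right) = 305 + \left(-7 - \frac{4 \left(-2 + 2 \cdot 5\right)}{3} + \frac{2 \left(-2 + 2 \cdot 5\right)^{2}}{3}\right) \left(-148\right) = 305 + \left(-7 - \frac{4 \left(-2 + 10\right)}{3} + \frac{2 \left(-2 + 10\right)^{2}}{3}\right) \left(-148\right) = 305 + \left(-7 - \frac{32}{3} + \frac{2 \cdot 8^{2}}{3}\right) \left(-148\right) = 305 + \left(-7 - \frac{32}{3} + \frac{2}{3} \cdot 64\right) \left(-148\right) = 305 + \left(-7 - \frac{32}{3} + \frac{128}{3}\right) \left(-148\right) = 305 + 25 \left(-148\right) = 305 - 3700 = -3395$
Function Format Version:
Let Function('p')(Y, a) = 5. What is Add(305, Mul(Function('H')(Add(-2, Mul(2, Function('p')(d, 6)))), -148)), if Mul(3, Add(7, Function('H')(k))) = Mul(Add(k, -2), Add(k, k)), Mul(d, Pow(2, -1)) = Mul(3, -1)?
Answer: -3395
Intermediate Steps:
d = -6 (d = Mul(2, Mul(3, -1)) = Mul(2, -3) = -6)
Function('H')(k) = Add(-7, Mul(Rational(2, 3), k, Add(-2, k))) (Function('H')(k) = Add(-7, Mul(Rational(1, 3), Mul(Add(k, -2), Add(k, k)))) = Add(-7, Mul(Rational(1, 3), Mul(Add(-2, k), Mul(2, k)))) = Add(-7, Mul(Rational(1, 3), Mul(2, k, Add(-2, k)))) = Add(-7, Mul(Rational(2, 3), k, Add(-2, k))))
Add(305, Mul(Function('H')(Add(-2, Mul(2, Function('p')(d, 6)))), -148)) = Add(305, Mul(Add(-7, Mul(Rational(-4, 3), Add(-2, Mul(2, 5))), Mul(Rational(2, 3), Pow(Add(-2, Mul(2, 5)), 2))), -148)) = Add(305, Mul(Add(-7, Mul(Rational(-4, 3), Add(-2, 10)), Mul(Rational(2, 3), Pow(Add(-2, 10), 2))), -148)) = Add(305, Mul(Add(-7, Mul(Rational(-4, 3), 8), Mul(Rational(2, 3), Pow(8, 2))), -148)) = Add(305, Mul(Add(-7, Rational(-32, 3), Mul(Rational(2, 3), 64)), -148)) = Add(305, Mul(Add(-7, Rational(-32, 3), Rational(128, 3)), -148)) = Add(305, Mul(25, -148)) = Add(305, -3700) = -3395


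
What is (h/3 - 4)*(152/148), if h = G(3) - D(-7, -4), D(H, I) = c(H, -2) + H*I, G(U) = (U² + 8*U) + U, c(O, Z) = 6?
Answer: -380/111 ≈ -3.4234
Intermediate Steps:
G(U) = U² + 9*U
D(H, I) = 6 + H*I
h = 2 (h = 3*(9 + 3) - (6 - 7*(-4)) = 3*12 - (6 + 28) = 36 - 1*34 = 36 - 34 = 2)
(h/3 - 4)*(152/148) = (2/3 - 4)*(152/148) = (2*(⅓) - 4)*(152*(1/148)) = (⅔ - 4)*(38/37) = -10/3*38/37 = -380/111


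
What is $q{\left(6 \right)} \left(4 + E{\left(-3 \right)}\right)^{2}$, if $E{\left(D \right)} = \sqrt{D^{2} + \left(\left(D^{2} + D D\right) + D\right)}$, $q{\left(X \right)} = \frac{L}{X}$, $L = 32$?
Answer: $\frac{640}{3} + \frac{256 \sqrt{6}}{3} \approx 422.36$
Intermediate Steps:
$q{\left(X \right)} = \frac{32}{X}$
$E{\left(D \right)} = \sqrt{D + 3 D^{2}}$ ($E{\left(D \right)} = \sqrt{D^{2} + \left(\left(D^{2} + D^{2}\right) + D\right)} = \sqrt{D^{2} + \left(2 D^{2} + D\right)} = \sqrt{D^{2} + \left(D + 2 D^{2}\right)} = \sqrt{D + 3 D^{2}}$)
$q{\left(6 \right)} \left(4 + E{\left(-3 \right)}\right)^{2} = \frac{32}{6} \left(4 + \sqrt{- 3 \left(1 + 3 \left(-3\right)\right)}\right)^{2} = 32 \cdot \frac{1}{6} \left(4 + \sqrt{- 3 \left(1 - 9\right)}\right)^{2} = \frac{16 \left(4 + \sqrt{\left(-3\right) \left(-8\right)}\right)^{2}}{3} = \frac{16 \left(4 + \sqrt{24}\right)^{2}}{3} = \frac{16 \left(4 + 2 \sqrt{6}\right)^{2}}{3}$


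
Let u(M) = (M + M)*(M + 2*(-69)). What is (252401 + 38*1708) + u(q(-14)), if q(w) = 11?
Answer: 314511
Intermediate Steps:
u(M) = 2*M*(-138 + M) (u(M) = (2*M)*(M - 138) = (2*M)*(-138 + M) = 2*M*(-138 + M))
(252401 + 38*1708) + u(q(-14)) = (252401 + 38*1708) + 2*11*(-138 + 11) = (252401 + 64904) + 2*11*(-127) = 317305 - 2794 = 314511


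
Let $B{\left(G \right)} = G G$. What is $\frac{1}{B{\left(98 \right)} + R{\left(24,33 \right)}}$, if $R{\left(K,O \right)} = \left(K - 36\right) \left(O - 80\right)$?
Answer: $\frac{1}{10168} \approx 9.8348 \cdot 10^{-5}$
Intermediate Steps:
$B{\left(G \right)} = G^{2}$
$R{\left(K,O \right)} = \left(-80 + O\right) \left(-36 + K\right)$ ($R{\left(K,O \right)} = \left(-36 + K\right) \left(-80 + O\right) = \left(-80 + O\right) \left(-36 + K\right)$)
$\frac{1}{B{\left(98 \right)} + R{\left(24,33 \right)}} = \frac{1}{98^{2} + \left(2880 - 1920 - 1188 + 24 \cdot 33\right)} = \frac{1}{9604 + \left(2880 - 1920 - 1188 + 792\right)} = \frac{1}{9604 + 564} = \frac{1}{10168}$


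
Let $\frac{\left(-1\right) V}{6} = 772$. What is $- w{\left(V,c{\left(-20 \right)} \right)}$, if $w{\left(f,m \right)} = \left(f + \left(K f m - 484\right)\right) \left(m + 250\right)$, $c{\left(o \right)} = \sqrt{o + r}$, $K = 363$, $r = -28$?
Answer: $-79428968 + 1681436464 i \sqrt{3} \approx -7.9429 \cdot 10^{7} + 2.9123 \cdot 10^{9} i$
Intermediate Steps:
$V = -4632$ ($V = \left(-6\right) 772 = -4632$)
$c{\left(o \right)} = \sqrt{-28 + o}$ ($c{\left(o \right)} = \sqrt{o - 28} = \sqrt{-28 + o}$)
$w{\left(f,m \right)} = \left(250 + m\right) \left(-484 + f + 363 f m\right)$ ($w{\left(f,m \right)} = \left(f + \left(363 f m - 484\right)\right) \left(m + 250\right) = \left(f + \left(363 f m - 484\right)\right) \left(250 + m\right) = \left(f + \left(-484 + 363 f m\right)\right) \left(250 + m\right) = \left(-484 + f + 363 f m\right) \left(250 + m\right) = \left(250 + m\right) \left(-484 + f + 363 f m\right)$)
$- w{\left(V,c{\left(-20 \right)} \right)} = - (-121000 - 484 \sqrt{-28 - 20} + 250 \left(-4632\right) + 363 \left(-4632\right) \left(\sqrt{-28 - 20}\right)^{2} + 90751 \left(-4632\right) \sqrt{-28 - 20}) = - (-121000 - 484 \sqrt{-48} - 1158000 + 363 \left(-4632\right) \left(\sqrt{-48}\right)^{2} + 90751 \left(-4632\right) \sqrt{-48}) = - (-121000 - 484 \cdot 4 i \sqrt{3} - 1158000 + 363 \left(-4632\right) \left(4 i \sqrt{3}\right)^{2} + 90751 \left(-4632\right) 4 i \sqrt{3}) = - (-121000 - 1936 i \sqrt{3} - 1158000 + 363 \left(-4632\right) \left(-48\right) - 1681434528 i \sqrt{3}) = - (-121000 - 1936 i \sqrt{3} - 1158000 + 80707968 - 1681434528 i \sqrt{3}) = - (79428968 - 1681436464 i \sqrt{3}) = -79428968 + 1681436464 i \sqrt{3}$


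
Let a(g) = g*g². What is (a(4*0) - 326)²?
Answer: 106276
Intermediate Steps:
a(g) = g³
(a(4*0) - 326)² = ((4*0)³ - 326)² = (0³ - 326)² = (0 - 326)² = (-326)² = 106276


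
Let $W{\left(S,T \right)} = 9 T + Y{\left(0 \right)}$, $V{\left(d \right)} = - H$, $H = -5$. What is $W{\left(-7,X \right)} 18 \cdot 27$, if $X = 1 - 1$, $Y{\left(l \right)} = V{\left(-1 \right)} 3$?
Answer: $7290$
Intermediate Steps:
$V{\left(d \right)} = 5$ ($V{\left(d \right)} = \left(-1\right) \left(-5\right) = 5$)
$Y{\left(l \right)} = 15$ ($Y{\left(l \right)} = 5 \cdot 3 = 15$)
$X = 0$ ($X = 1 - 1 = 0$)
$W{\left(S,T \right)} = 15 + 9 T$ ($W{\left(S,T \right)} = 9 T + 15 = 15 + 9 T$)
$W{\left(-7,X \right)} 18 \cdot 27 = \left(15 + 9 \cdot 0\right) 18 \cdot 27 = \left(15 + 0\right) 18 \cdot 27 = 15 \cdot 18 \cdot 27 = 270 \cdot 27 = 7290$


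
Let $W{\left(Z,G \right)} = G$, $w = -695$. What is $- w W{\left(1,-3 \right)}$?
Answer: $-2085$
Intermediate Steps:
$- w W{\left(1,-3 \right)} = - \left(-695\right) \left(-3\right) = \left(-1\right) 2085 = -2085$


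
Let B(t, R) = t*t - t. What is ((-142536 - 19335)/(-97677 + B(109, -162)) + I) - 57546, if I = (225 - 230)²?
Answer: -1647059878/28635 ≈ -57519.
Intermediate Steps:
I = 25 (I = (-5)² = 25)
B(t, R) = t² - t
((-142536 - 19335)/(-97677 + B(109, -162)) + I) - 57546 = ((-142536 - 19335)/(-97677 + 109*(-1 + 109)) + 25) - 57546 = (-161871/(-97677 + 109*108) + 25) - 57546 = (-161871/(-97677 + 11772) + 25) - 57546 = (-161871/(-85905) + 25) - 57546 = (-161871*(-1/85905) + 25) - 57546 = (53957/28635 + 25) - 57546 = 769832/28635 - 57546 = -1647059878/28635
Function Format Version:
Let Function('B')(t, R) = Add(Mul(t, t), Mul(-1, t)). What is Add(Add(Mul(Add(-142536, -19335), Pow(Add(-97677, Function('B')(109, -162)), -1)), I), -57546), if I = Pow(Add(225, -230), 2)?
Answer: Rational(-1647059878, 28635) ≈ -57519.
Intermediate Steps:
I = 25 (I = Pow(-5, 2) = 25)
Function('B')(t, R) = Add(Pow(t, 2), Mul(-1, t))
Add(Add(Mul(Add(-142536, -19335), Pow(Add(-97677, Function('B')(109, -162)), -1)), I), -57546) = Add(Add(Mul(Add(-142536, -19335), Pow(Add(-97677, Mul(109, Add(-1, 109))), -1)), 25), -57546) = Add(Add(Mul(-161871, Pow(Add(-97677, Mul(109, 108)), -1)), 25), -57546) = Add(Add(Mul(-161871, Pow(Add(-97677, 11772), -1)), 25), -57546) = Add(Add(Mul(-161871, Pow(-85905, -1)), 25), -57546) = Add(Add(Mul(-161871, Rational(-1, 85905)), 25), -57546) = Add(Add(Rational(53957, 28635), 25), -57546) = Add(Rational(769832, 28635), -57546) = Rational(-1647059878, 28635)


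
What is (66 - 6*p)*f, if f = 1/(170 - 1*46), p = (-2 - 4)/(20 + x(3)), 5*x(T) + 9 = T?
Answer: 798/1457 ≈ 0.54770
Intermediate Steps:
x(T) = -9/5 + T/5
p = -15/47 (p = (-2 - 4)/(20 + (-9/5 + (1/5)*3)) = -6/(20 + (-9/5 + 3/5)) = -6/(20 - 6/5) = -6/94/5 = -6*5/94 = -15/47 ≈ -0.31915)
f = 1/124 (f = 1/(170 - 46) = 1/124 ≈ 0.0080645)
(66 - 6*p)*f = (66 - 6*(-15)/47)*(1/124) = (66 - 1*(-90/47))*(1/124) = (66 + 90/47)*(1/124) = (3192/47)*(1/124) = 798/1457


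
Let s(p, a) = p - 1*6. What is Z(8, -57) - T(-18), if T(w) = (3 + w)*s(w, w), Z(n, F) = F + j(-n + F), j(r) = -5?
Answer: -422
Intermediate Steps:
s(p, a) = -6 + p (s(p, a) = p - 6 = -6 + p)
Z(n, F) = -5 + F (Z(n, F) = F - 5 = -5 + F)
T(w) = (-6 + w)*(3 + w) (T(w) = (3 + w)*(-6 + w) = (-6 + w)*(3 + w))
Z(8, -57) - T(-18) = (-5 - 57) - (-6 - 18)*(3 - 18) = -62 - (-24)*(-15) = -62 - 1*360 = -62 - 360 = -422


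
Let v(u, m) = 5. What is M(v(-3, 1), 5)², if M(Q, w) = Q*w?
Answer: 625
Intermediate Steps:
M(v(-3, 1), 5)² = (5*5)² = 25² = 625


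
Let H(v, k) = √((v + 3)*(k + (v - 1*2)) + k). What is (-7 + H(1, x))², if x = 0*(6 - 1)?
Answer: 45 - 28*I ≈ 45.0 - 28.0*I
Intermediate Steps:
x = 0 (x = 0*5 = 0)
H(v, k) = √(k + (3 + v)*(-2 + k + v)) (H(v, k) = √((3 + v)*(k + (v - 2)) + k) = √((3 + v)*(k + (-2 + v)) + k) = √((3 + v)*(-2 + k + v) + k) = √(k + (3 + v)*(-2 + k + v)))
(-7 + H(1, x))² = (-7 + √(-6 + 1 + 1² + 4*0 + 0*1))² = (-7 + √(-6 + 1 + 1 + 0 + 0))² = (-7 + √(-4))² = (-7 + 2*I)²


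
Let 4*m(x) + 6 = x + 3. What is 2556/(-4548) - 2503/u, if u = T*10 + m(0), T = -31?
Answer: 3529789/471097 ≈ 7.4927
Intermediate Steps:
m(x) = -¾ + x/4 (m(x) = -3/2 + (x + 3)/4 = -3/2 + (3 + x)/4 = -3/2 + (¾ + x/4) = -¾ + x/4)
u = -1243/4 (u = -31*10 + (-¾ + (¼)*0) = -310 + (-¾ + 0) = -310 - ¾ = -1243/4 ≈ -310.75)
2556/(-4548) - 2503/u = 2556/(-4548) - 2503/(-1243/4) = 2556*(-1/4548) - 2503*(-4/1243) = -213/379 + 10012/1243 = 3529789/471097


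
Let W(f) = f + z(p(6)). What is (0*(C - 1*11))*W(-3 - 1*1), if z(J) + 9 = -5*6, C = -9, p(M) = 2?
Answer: 0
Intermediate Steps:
z(J) = -39 (z(J) = -9 - 5*6 = -9 - 30 = -39)
W(f) = -39 + f (W(f) = f - 39 = -39 + f)
(0*(C - 1*11))*W(-3 - 1*1) = (0*(-9 - 1*11))*(-39 + (-3 - 1*1)) = (0*(-9 - 11))*(-39 + (-3 - 1)) = (0*(-20))*(-39 - 4) = 0*(-43) = 0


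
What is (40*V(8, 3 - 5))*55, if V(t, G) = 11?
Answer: 24200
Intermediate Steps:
(40*V(8, 3 - 5))*55 = (40*11)*55 = 440*55 = 24200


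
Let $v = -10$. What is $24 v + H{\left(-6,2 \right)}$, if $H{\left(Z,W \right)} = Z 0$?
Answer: $-240$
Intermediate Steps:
$H{\left(Z,W \right)} = 0$
$24 v + H{\left(-6,2 \right)} = 24 \left(-10\right) + 0 = -240 + 0 = -240$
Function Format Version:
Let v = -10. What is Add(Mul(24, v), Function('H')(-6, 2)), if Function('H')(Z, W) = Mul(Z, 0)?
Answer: -240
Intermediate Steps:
Function('H')(Z, W) = 0
Add(Mul(24, v), Function('H')(-6, 2)) = Add(Mul(24, -10), 0) = Add(-240, 0) = -240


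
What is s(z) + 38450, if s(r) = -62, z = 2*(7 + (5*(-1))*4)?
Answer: 38388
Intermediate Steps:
z = -26 (z = 2*(7 - 5*4) = 2*(7 - 20) = 2*(-13) = -26)
s(z) + 38450 = -62 + 38450 = 38388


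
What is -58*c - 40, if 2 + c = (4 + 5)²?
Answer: -4622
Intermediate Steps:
c = 79 (c = -2 + (4 + 5)² = -2 + 9² = -2 + 81 = 79)
-58*c - 40 = -58*79 - 40 = -4582 - 40 = -4622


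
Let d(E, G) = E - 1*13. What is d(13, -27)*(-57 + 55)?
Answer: 0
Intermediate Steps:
d(E, G) = -13 + E (d(E, G) = E - 13 = -13 + E)
d(13, -27)*(-57 + 55) = (-13 + 13)*(-57 + 55) = 0*(-2) = 0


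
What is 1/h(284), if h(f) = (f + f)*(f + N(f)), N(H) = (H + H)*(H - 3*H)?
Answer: -1/183089120 ≈ -5.4618e-9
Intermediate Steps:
N(H) = -4*H² (N(H) = (2*H)*(-2*H) = -4*H²)
h(f) = 2*f*(f - 4*f²) (h(f) = (f + f)*(f - 4*f²) = (2*f)*(f - 4*f²) = 2*f*(f - 4*f²))
1/h(284) = 1/(284²*(2 - 8*284)) = 1/(80656*(2 - 2272)) = 1/(80656*(-2270)) = 1/(-183089120) = -1/183089120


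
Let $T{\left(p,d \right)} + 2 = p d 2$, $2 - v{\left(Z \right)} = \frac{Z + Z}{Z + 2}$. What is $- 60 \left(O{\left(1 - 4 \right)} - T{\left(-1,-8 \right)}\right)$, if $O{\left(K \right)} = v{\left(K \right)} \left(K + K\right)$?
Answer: $-600$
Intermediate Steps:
$v{\left(Z \right)} = 2 - \frac{2 Z}{2 + Z}$ ($v{\left(Z \right)} = 2 - \frac{Z + Z}{Z + 2} = 2 - \frac{2 Z}{2 + Z}$)
$T{\left(p,d \right)} = -2 + 2 d p$ ($T{\left(p,d \right)} = -2 + p d 2 = -2 + d p 2 = -2 + 2 d p$)
$O{\left(K \right)} = \frac{8 K}{2 + K}$ ($O{\left(K \right)} = \frac{4}{2 + K} \left(K + K\right) = \frac{4}{2 + K} 2 K = \frac{8 K}{2 + K}$)
$- 60 \left(O{\left(1 - 4 \right)} - T{\left(-1,-8 \right)}\right) = - 60 \left(\frac{8 \left(1 - 4\right)}{2 + \left(1 - 4\right)} - \left(-2 + 2 \left(-8\right) \left(-1\right)\right)\right) = - 60 \left(\frac{8 \left(1 - 4\right)}{2 + \left(1 - 4\right)} - \left(-2 + 16\right)\right) = - 60 \left(8 \left(-3\right) \frac{1}{2 - 3} - 14\right) = - 60 \left(8 \left(-3\right) \frac{1}{-1} - 14\right) = - 60 \left(8 \left(-3\right) \left(-1\right) - 14\right) = - 60 \left(24 - 14\right) = \left(-60\right) 10 = -600$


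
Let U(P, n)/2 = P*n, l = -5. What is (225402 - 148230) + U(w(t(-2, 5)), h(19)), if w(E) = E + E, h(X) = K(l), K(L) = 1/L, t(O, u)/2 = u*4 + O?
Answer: 385716/5 ≈ 77143.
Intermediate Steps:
t(O, u) = 2*O + 8*u (t(O, u) = 2*(u*4 + O) = 2*(4*u + O) = 2*(O + 4*u) = 2*O + 8*u)
h(X) = -1/5 (h(X) = 1/(-5) = -1/5)
w(E) = 2*E
U(P, n) = 2*P*n (U(P, n) = 2*(P*n) = 2*P*n)
(225402 - 148230) + U(w(t(-2, 5)), h(19)) = (225402 - 148230) + 2*(2*(2*(-2) + 8*5))*(-1/5) = 77172 + 2*(2*(-4 + 40))*(-1/5) = 77172 + 2*(2*36)*(-1/5) = 77172 + 2*72*(-1/5) = 77172 - 144/5 = 385716/5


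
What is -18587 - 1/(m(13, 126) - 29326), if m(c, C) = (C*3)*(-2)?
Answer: -559134133/30082 ≈ -18587.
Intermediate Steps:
m(c, C) = -6*C (m(c, C) = (3*C)*(-2) = -6*C)
-18587 - 1/(m(13, 126) - 29326) = -18587 - 1/(-6*126 - 29326) = -18587 - 1/(-756 - 29326) = -18587 - 1/(-30082) = -18587 - 1*(-1/30082) = -18587 + 1/30082 = -559134133/30082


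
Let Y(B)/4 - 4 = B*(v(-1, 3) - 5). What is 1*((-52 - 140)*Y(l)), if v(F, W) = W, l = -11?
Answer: -19968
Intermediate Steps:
Y(B) = 16 - 8*B (Y(B) = 16 + 4*(B*(3 - 5)) = 16 + 4*(B*(-2)) = 16 + 4*(-2*B) = 16 - 8*B)
1*((-52 - 140)*Y(l)) = 1*((-52 - 140)*(16 - 8*(-11))) = 1*(-192*(16 + 88)) = 1*(-192*104) = 1*(-19968) = -19968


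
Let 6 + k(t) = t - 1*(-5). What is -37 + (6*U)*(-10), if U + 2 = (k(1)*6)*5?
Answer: 83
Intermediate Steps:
k(t) = -1 + t (k(t) = -6 + (t - 1*(-5)) = -6 + (t + 5) = -6 + (5 + t) = -1 + t)
U = -2 (U = -2 + ((-1 + 1)*6)*5 = -2 + (0*6)*5 = -2 + 0*5 = -2 + 0 = -2)
-37 + (6*U)*(-10) = -37 + (6*(-2))*(-10) = -37 - 12*(-10) = -37 + 120 = 83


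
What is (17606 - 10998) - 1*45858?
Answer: -39250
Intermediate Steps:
(17606 - 10998) - 1*45858 = 6608 - 45858 = -39250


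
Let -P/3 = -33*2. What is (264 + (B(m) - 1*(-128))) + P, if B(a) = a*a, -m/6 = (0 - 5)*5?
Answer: 23090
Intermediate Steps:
P = 198 (P = -(-99)*2 = -3*(-66) = 198)
m = 150 (m = -6*(0 - 5)*5 = -(-30)*5 = -6*(-25) = 150)
B(a) = a**2
(264 + (B(m) - 1*(-128))) + P = (264 + (150**2 - 1*(-128))) + 198 = (264 + (22500 + 128)) + 198 = (264 + 22628) + 198 = 22892 + 198 = 23090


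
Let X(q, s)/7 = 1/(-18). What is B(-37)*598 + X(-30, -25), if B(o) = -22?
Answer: -236815/18 ≈ -13156.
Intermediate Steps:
X(q, s) = -7/18 (X(q, s) = 7/(-18) = 7*(-1/18) = -7/18)
B(-37)*598 + X(-30, -25) = -22*598 - 7/18 = -13156 - 7/18 = -236815/18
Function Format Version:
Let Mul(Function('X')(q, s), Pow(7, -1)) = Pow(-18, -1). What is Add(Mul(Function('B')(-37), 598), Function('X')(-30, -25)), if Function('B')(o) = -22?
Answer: Rational(-236815, 18) ≈ -13156.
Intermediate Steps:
Function('X')(q, s) = Rational(-7, 18) (Function('X')(q, s) = Mul(7, Pow(-18, -1)) = Mul(7, Rational(-1, 18)) = Rational(-7, 18))
Add(Mul(Function('B')(-37), 598), Function('X')(-30, -25)) = Add(Mul(-22, 598), Rational(-7, 18)) = Add(-13156, Rational(-7, 18)) = Rational(-236815, 18)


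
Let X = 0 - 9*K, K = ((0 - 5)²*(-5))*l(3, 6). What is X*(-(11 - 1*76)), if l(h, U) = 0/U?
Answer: 0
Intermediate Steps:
l(h, U) = 0
K = 0 (K = ((0 - 5)²*(-5))*0 = ((-5)²*(-5))*0 = (25*(-5))*0 = -125*0 = 0)
X = 0 (X = 0 - 9*0 = 0 + 0 = 0)
X*(-(11 - 1*76)) = 0*(-(11 - 1*76)) = 0*(-(11 - 76)) = 0*(-1*(-65)) = 0*65 = 0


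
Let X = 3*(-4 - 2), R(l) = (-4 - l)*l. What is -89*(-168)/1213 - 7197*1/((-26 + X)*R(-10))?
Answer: 10247773/1067440 ≈ 9.6003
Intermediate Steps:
R(l) = l*(-4 - l)
X = -18 (X = 3*(-6) = -18)
-89*(-168)/1213 - 7197*1/((-26 + X)*R(-10)) = -89*(-168)/1213 - 7197*1/(10*(-26 - 18)*(4 - 10)) = 14952*(1/1213) - 7197/(-1*(-10)*(-6)*(-44)) = 14952/1213 - 7197/((-60*(-44))) = 14952/1213 - 7197/2640 = 14952/1213 - 7197*1/2640 = 14952/1213 - 2399/880 = 10247773/1067440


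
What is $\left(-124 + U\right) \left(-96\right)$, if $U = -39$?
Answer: $15648$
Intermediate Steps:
$\left(-124 + U\right) \left(-96\right) = \left(-124 - 39\right) \left(-96\right) = \left(-163\right) \left(-96\right) = 15648$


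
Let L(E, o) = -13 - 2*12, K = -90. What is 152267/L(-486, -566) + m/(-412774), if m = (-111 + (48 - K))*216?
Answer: -31426037221/7636319 ≈ -4115.3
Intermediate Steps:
L(E, o) = -37 (L(E, o) = -13 - 24 = -37)
m = 5832 (m = (-111 + (48 - 1*(-90)))*216 = (-111 + (48 + 90))*216 = (-111 + 138)*216 = 27*216 = 5832)
152267/L(-486, -566) + m/(-412774) = 152267/(-37) + 5832/(-412774) = 152267*(-1/37) + 5832*(-1/412774) = -152267/37 - 2916/206387 = -31426037221/7636319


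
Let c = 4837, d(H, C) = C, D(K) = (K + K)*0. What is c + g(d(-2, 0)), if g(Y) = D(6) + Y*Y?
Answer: 4837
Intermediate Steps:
D(K) = 0 (D(K) = (2*K)*0 = 0)
g(Y) = Y² (g(Y) = 0 + Y*Y = 0 + Y² = Y²)
c + g(d(-2, 0)) = 4837 + 0² = 4837 + 0 = 4837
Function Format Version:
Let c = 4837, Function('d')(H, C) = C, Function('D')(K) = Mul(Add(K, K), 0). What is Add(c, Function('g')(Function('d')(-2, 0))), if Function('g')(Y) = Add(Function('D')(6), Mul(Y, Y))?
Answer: 4837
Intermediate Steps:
Function('D')(K) = 0 (Function('D')(K) = Mul(Mul(2, K), 0) = 0)
Function('g')(Y) = Pow(Y, 2) (Function('g')(Y) = Add(0, Mul(Y, Y)) = Add(0, Pow(Y, 2)) = Pow(Y, 2))
Add(c, Function('g')(Function('d')(-2, 0))) = Add(4837, Pow(0, 2)) = Add(4837, 0) = 4837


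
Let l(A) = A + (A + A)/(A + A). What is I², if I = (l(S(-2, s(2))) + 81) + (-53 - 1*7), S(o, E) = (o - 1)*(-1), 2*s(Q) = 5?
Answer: 625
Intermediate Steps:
s(Q) = 5/2 (s(Q) = (½)*5 = 5/2)
S(o, E) = 1 - o (S(o, E) = (-1 + o)*(-1) = 1 - o)
l(A) = 1 + A (l(A) = A + (2*A)/((2*A)) = A + (2*A)*(1/(2*A)) = A + 1 = 1 + A)
I = 25 (I = ((1 + (1 - 1*(-2))) + 81) + (-53 - 1*7) = ((1 + (1 + 2)) + 81) + (-53 - 7) = ((1 + 3) + 81) - 60 = (4 + 81) - 60 = 85 - 60 = 25)
I² = 25² = 625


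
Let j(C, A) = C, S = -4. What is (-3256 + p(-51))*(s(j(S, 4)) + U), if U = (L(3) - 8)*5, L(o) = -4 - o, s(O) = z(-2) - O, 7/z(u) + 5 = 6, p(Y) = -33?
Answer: 210496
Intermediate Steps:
z(u) = 7 (z(u) = 7/(-5 + 6) = 7/1 = 7*1 = 7)
s(O) = 7 - O
U = -75 (U = ((-4 - 1*3) - 8)*5 = ((-4 - 3) - 8)*5 = (-7 - 8)*5 = -15*5 = -75)
(-3256 + p(-51))*(s(j(S, 4)) + U) = (-3256 - 33)*((7 - 1*(-4)) - 75) = -3289*((7 + 4) - 75) = -3289*(11 - 75) = -3289*(-64) = 210496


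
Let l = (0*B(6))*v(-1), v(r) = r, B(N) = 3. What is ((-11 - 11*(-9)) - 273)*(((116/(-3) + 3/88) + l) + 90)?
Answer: -2508785/264 ≈ -9503.0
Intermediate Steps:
l = 0 (l = (0*3)*(-1) = 0*(-1) = 0)
((-11 - 11*(-9)) - 273)*(((116/(-3) + 3/88) + l) + 90) = ((-11 - 11*(-9)) - 273)*(((116/(-3) + 3/88) + 0) + 90) = ((-11 + 99) - 273)*(((116*(-⅓) + 3*(1/88)) + 0) + 90) = (88 - 273)*(((-116/3 + 3/88) + 0) + 90) = -185*((-10199/264 + 0) + 90) = -185*(-10199/264 + 90) = -185*13561/264 = -2508785/264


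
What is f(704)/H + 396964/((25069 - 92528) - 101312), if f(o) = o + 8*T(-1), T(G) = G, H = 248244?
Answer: -8202205550/3491365677 ≈ -2.3493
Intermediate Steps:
f(o) = -8 + o (f(o) = o + 8*(-1) = o - 8 = -8 + o)
f(704)/H + 396964/((25069 - 92528) - 101312) = (-8 + 704)/248244 + 396964/((25069 - 92528) - 101312) = 696*(1/248244) + 396964/(-67459 - 101312) = 58/20687 + 396964/(-168771) = 58/20687 + 396964*(-1/168771) = 58/20687 - 396964/168771 = -8202205550/3491365677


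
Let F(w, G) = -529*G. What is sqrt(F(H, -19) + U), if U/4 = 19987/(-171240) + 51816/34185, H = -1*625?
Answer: sqrt(95726044879503726270)/97563990 ≈ 100.28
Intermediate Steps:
H = -625
U = 545981083/97563990 (U = 4*(19987/(-171240) + 51816/34185) = 4*(19987*(-1/171240) + 51816*(1/34185)) = 4*(-19987/171240 + 17272/11395) = 4*(545981083/390255960) = 545981083/97563990 ≈ 5.5961)
sqrt(F(H, -19) + U) = sqrt(-529*(-19) + 545981083/97563990) = sqrt(10051 + 545981083/97563990) = sqrt(981161644573/97563990) = sqrt(95726044879503726270)/97563990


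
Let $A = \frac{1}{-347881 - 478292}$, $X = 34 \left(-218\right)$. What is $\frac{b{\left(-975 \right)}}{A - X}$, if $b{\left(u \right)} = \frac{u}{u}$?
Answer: $\frac{826173}{6123594275} \approx 0.00013492$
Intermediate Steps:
$X = -7412$
$b{\left(u \right)} = 1$
$A = - \frac{1}{826173}$ ($A = \frac{1}{-826173} = - \frac{1}{826173} \approx -1.2104 \cdot 10^{-6}$)
$\frac{b{\left(-975 \right)}}{A - X} = 1 \frac{1}{- \frac{1}{826173} - -7412} = 1 \frac{1}{- \frac{1}{826173} + 7412} = 1 \frac{1}{\frac{6123594275}{826173}} = 1 \cdot \frac{826173}{6123594275} = \frac{826173}{6123594275}$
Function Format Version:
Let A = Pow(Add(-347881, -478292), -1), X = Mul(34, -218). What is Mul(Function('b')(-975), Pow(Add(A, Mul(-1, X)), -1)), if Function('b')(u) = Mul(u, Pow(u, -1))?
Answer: Rational(826173, 6123594275) ≈ 0.00013492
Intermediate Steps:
X = -7412
Function('b')(u) = 1
A = Rational(-1, 826173) (A = Pow(-826173, -1) = Rational(-1, 826173) ≈ -1.2104e-6)
Mul(Function('b')(-975), Pow(Add(A, Mul(-1, X)), -1)) = Mul(1, Pow(Add(Rational(-1, 826173), Mul(-1, -7412)), -1)) = Mul(1, Pow(Add(Rational(-1, 826173), 7412), -1)) = Mul(1, Pow(Rational(6123594275, 826173), -1)) = Mul(1, Rational(826173, 6123594275)) = Rational(826173, 6123594275)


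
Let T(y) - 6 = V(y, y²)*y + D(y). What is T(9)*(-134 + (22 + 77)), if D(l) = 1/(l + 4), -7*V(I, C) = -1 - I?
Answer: -8615/13 ≈ -662.69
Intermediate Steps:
V(I, C) = ⅐ + I/7 (V(I, C) = -(-1 - I)/7 = ⅐ + I/7)
D(l) = 1/(4 + l)
T(y) = 6 + 1/(4 + y) + y*(⅐ + y/7) (T(y) = 6 + ((⅐ + y/7)*y + 1/(4 + y)) = 6 + (y*(⅐ + y/7) + 1/(4 + y)) = 6 + (1/(4 + y) + y*(⅐ + y/7)) = 6 + 1/(4 + y) + y*(⅐ + y/7))
T(9)*(-134 + (22 + 77)) = ((7 + (4 + 9)*(42 + 9*(1 + 9)))/(7*(4 + 9)))*(-134 + (22 + 77)) = ((⅐)*(7 + 13*(42 + 9*10))/13)*(-134 + 99) = ((⅐)*(1/13)*(7 + 13*(42 + 90)))*(-35) = ((⅐)*(1/13)*(7 + 13*132))*(-35) = ((⅐)*(1/13)*(7 + 1716))*(-35) = ((⅐)*(1/13)*1723)*(-35) = (1723/91)*(-35) = -8615/13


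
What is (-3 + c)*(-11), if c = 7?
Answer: -44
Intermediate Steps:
(-3 + c)*(-11) = (-3 + 7)*(-11) = 4*(-11) = -44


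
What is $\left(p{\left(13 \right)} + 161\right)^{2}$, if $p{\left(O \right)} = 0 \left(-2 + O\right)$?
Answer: $25921$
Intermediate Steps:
$p{\left(O \right)} = 0$
$\left(p{\left(13 \right)} + 161\right)^{2} = \left(0 + 161\right)^{2} = 161^{2} = 25921$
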